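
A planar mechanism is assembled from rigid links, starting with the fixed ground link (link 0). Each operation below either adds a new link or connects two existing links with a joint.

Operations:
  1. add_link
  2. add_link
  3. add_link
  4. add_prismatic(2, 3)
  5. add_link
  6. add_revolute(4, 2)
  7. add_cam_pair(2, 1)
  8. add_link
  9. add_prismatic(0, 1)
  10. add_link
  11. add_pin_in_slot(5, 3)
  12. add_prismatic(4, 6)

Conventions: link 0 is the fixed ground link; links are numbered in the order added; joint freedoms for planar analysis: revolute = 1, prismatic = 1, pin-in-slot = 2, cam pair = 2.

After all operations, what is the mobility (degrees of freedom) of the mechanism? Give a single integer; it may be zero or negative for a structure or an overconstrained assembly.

L=1 J1=0 J2=0
add link → L=2 J1=0 J2=0
add link → L=3 J1=0 J2=0
add link → L=4 J1=0 J2=0
P@2,3 dof=1 J1 → L=4 J1=1 J2=0
add link → L=5 J1=1 J2=0
R@4,2 dof=1 J1 → L=5 J1=2 J2=0
C@2,1 dof=2 J2 → L=5 J1=2 J2=1
add link → L=6 J1=2 J2=1
P@0,1 dof=1 J1 → L=6 J1=3 J2=1
add link → L=7 J1=3 J2=1
PS@5,3 dof=2 J2 → L=7 J1=3 J2=2
P@4,6 dof=1 J1 → L=7 J1=4 J2=2
M=3(L−1)−2J1−J2=3·6−2·4−2=8

M = 8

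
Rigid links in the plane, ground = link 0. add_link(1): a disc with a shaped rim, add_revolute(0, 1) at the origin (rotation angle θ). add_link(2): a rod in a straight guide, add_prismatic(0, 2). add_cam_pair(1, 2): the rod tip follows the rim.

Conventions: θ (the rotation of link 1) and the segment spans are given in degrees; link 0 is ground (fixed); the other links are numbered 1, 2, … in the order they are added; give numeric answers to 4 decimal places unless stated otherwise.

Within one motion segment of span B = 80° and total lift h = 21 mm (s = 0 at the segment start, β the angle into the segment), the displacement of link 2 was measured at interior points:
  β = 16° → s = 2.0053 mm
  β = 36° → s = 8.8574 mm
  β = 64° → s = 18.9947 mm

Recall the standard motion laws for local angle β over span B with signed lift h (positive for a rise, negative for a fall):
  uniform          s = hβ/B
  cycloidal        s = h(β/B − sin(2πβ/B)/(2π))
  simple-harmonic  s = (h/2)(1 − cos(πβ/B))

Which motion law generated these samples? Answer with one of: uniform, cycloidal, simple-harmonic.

candidates at β/B = r: uniform s = h·r (linear in β); cycloidal s = h·(r − sin(2πr)/(2π)); simple-harmonic s = (h/2)(1 − cos(πr))
β=16°: printed 2.0053 | uniform 4.2000, cycloidal 1.0213, simple-harmonic 2.0053
β=36°: printed 8.8574 | uniform 9.4500, cycloidal 8.4172, simple-harmonic 8.8574
β=64°: printed 18.9947 | uniform 16.8000, cycloidal 19.9787, simple-harmonic 18.9947
only one law matches every sample → simple-harmonic

simple-harmonic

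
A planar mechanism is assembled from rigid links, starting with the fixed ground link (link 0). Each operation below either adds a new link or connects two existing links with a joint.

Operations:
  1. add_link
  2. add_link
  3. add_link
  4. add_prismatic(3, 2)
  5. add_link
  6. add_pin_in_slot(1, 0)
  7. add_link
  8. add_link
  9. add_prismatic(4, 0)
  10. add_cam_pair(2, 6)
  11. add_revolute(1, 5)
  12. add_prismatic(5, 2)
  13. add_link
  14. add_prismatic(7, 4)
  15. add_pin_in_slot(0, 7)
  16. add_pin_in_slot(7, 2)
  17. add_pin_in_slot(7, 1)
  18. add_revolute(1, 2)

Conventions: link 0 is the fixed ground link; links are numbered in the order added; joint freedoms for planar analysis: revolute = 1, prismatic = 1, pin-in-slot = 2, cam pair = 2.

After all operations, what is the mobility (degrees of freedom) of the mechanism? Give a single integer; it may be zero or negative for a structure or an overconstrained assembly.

link 0 = ground. State L|J1|J2 = 1|0|0
+link1  2|0|0
+link2  3|0|0
+link3  4|0|0
P(3,2) f=1→J1  4|1|0
+link4  5|1|0
PS(1,0) f=2→J2  5|1|1
+link5  6|1|1
+link6  7|1|1
P(4,0) f=1→J1  7|2|1
C(2,6) f=2→J2  7|2|2
R(1,5) f=1→J1  7|3|2
P(5,2) f=1→J1  7|4|2
+link7  8|4|2
P(7,4) f=1→J1  8|5|2
PS(0,7) f=2→J2  8|5|3
PS(7,2) f=2→J2  8|5|4
PS(7,1) f=2→J2  8|5|5
R(1,2) f=1→J1  8|6|5
M = 3(8−1)−2·6−5 = 21−12−5 = 4

M = 4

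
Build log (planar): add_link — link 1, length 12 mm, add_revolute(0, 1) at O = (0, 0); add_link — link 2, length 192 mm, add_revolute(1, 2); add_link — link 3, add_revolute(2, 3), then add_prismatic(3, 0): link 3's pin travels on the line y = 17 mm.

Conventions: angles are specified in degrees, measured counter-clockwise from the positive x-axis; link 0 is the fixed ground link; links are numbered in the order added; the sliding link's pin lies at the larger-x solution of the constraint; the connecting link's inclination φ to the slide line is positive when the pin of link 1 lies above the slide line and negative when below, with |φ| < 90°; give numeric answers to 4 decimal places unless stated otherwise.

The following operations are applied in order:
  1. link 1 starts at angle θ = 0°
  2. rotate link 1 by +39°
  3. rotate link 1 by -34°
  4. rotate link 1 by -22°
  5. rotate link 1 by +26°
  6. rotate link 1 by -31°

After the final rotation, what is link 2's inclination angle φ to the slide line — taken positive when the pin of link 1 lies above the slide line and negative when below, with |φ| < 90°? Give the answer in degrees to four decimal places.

geometry: r = 12 mm, L = 192 mm, e = 17 mm; θ starts at 0°
rotate link 1 by +39°: θ ← 0° +39° = 39°
rotate link 1 by -34°: θ ← 39° -34° = 5°
rotate link 1 by -22°: θ ← 5° -22° = -17°
rotate link 1 by +26°: θ ← -17° +26° = 9°
rotate link 1 by -31°: θ ← 9° -31° = -22°
h = r sin θ − e = -4.495279 − 17 = -21.495279
sin φ = h / L = -21.495279 / 192 = -0.11195458
φ = arcsin(-0.11195458) = -6.428001°

-6.4280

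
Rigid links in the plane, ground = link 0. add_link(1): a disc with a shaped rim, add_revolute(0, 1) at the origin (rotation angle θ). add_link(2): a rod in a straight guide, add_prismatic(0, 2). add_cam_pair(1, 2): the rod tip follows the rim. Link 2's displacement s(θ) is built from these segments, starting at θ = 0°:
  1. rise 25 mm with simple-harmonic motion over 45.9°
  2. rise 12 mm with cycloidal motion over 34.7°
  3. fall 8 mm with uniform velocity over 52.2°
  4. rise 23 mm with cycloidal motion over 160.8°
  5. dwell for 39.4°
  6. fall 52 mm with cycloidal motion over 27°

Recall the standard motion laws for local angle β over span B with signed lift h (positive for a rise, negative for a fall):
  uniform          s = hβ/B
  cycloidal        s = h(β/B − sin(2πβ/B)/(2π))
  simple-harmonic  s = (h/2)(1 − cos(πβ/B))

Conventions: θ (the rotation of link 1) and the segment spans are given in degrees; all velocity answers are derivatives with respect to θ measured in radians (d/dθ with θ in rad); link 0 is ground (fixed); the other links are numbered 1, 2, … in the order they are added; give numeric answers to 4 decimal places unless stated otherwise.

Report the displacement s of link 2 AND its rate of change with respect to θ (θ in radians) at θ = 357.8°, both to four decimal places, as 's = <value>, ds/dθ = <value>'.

segment 1 (0° to 45.9°, simple-harmonic, h = 25) is passed completely: s = 0.0000 + (25) = 25.0000
segment 2 (45.9° to 80.6°, cycloidal, h = 12) is passed completely: s = 25.0000 + (12) = 37.0000
segment 3 (80.6° to 132.8°, uniform, h = -8) is passed completely: s = 37.0000 + (-8) = 29.0000
segment 4 (132.8° to 293.6°, cycloidal, h = 23) is passed completely: s = 29.0000 + (23) = 52.0000
segment 5 (293.6° to 333°, dwell): s unchanged at 52.0000
θ = 357.8° falls in segment 6 (333° to 360°, cycloidal, h = -52): β = 357.8 − 333 = 24.8°, B = 27°; Δs = -52·(0.9185 − sin(2π·0.9185)/(2π)) = -51.8173; s = 52.0000 − 51.8173 = 0.1827
velocity in seg [333°–360°] (cycloidal), θ in radians: β = 24.8° = 0.4328 rad, B = 27° = 0.4712 rad; ds/dθ = (h/B)(1 − cos(2πβ/B)) = ((-52)/0.4712)(1 − cos(2π·0.9185)) = -14.148260 mm/rad

s = 0.1827, ds/dθ = -14.1483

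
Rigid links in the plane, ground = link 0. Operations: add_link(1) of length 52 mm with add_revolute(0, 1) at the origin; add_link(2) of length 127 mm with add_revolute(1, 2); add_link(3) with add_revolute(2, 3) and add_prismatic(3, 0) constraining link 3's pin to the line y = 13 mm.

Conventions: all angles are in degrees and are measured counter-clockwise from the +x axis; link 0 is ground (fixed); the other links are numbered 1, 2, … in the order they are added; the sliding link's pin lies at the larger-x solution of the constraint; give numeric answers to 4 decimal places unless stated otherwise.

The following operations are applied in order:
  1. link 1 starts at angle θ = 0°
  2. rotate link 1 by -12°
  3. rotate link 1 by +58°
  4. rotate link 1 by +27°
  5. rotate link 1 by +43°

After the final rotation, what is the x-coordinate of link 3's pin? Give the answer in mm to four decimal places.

geometry: r = 52 mm, L = 127 mm, e = 13 mm; θ starts at 0°
rotate link 1 by -12°: θ ← 0° -12° = -12°
rotate link 1 by +58°: θ ← -12° +58° = 46°
rotate link 1 by +27°: θ ← 46° +27° = 73°
rotate link 1 by +43°: θ ← 73° +43° = 116°
crank pin P = (r cos θ, r sin θ) = (-22.795300, 46.737290)
h = r sin θ − e = 46.737290 − 13 = 33.737290
x = r cos θ + √(L² − h²) = -22.795300 + 122.436903 = 99.641603

99.6416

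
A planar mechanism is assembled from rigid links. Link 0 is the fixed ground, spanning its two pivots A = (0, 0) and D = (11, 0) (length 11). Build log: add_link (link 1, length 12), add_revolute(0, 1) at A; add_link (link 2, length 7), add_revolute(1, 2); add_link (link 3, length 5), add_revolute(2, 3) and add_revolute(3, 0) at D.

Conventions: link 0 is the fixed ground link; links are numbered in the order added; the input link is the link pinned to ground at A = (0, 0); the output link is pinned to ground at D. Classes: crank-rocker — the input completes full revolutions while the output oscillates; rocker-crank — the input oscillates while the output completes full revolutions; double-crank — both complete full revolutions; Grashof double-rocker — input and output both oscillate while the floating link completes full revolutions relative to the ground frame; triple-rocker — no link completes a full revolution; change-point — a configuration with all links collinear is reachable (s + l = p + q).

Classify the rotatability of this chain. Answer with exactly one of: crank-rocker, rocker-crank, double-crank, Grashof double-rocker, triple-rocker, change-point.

lengths: ground=11, input=12, coupler=7, output=5
sorted: s=5 (shortest), l=12 (longest), p+q=18
s + l = 17 vs p + q = 18
s + l < p + q (Grashof) with shortest = output link → rocker-crank

rocker-crank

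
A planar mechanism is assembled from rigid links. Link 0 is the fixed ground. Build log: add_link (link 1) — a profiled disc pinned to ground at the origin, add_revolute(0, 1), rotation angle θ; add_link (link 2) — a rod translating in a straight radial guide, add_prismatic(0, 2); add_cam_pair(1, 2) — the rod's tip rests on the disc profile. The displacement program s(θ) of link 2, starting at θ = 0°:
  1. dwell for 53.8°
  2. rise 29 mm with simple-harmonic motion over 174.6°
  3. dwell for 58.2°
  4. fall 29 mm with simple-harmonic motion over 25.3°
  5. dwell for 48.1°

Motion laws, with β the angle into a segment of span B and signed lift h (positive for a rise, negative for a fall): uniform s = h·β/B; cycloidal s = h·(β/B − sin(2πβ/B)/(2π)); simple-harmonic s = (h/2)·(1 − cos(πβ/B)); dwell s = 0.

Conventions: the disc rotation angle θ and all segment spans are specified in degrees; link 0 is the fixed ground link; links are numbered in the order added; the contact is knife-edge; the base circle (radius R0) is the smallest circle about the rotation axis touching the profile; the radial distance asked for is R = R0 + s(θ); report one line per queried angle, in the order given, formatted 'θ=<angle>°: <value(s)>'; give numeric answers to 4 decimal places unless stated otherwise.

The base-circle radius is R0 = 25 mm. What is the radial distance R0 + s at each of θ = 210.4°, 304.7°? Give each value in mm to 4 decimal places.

seg 1 [0°–53.8°] dwell: s stays 0.0000
seg 2 [53.8°–228.4°] simple-harmonic, h=29: θ=210.4° here. β=156.6, B=174.6. 29/2·(1 − cos(π·0.8969)) = 28.2461 → s = 28.2461
seg 2 [53.8°–228.4°] simple-harmonic, h=29: full span → s += 29 → s = 29.0000
seg 3 [228.4°–286.6°] dwell: s stays 29.0000
seg 4 [286.6°–311.9°] simple-harmonic, h=-29: θ=304.7° here. β=18.1, B=25.3. -29/2·(1 − cos(π·0.7154)) = -23.5808 → s = 5.4192
θ=210.4°: R = R0 + s = 25 + 28.2461 = 53.2461
θ=304.7°: R = R0 + s = 25 + 5.4192 = 30.4192

θ=210.4°: 53.2461
θ=304.7°: 30.4192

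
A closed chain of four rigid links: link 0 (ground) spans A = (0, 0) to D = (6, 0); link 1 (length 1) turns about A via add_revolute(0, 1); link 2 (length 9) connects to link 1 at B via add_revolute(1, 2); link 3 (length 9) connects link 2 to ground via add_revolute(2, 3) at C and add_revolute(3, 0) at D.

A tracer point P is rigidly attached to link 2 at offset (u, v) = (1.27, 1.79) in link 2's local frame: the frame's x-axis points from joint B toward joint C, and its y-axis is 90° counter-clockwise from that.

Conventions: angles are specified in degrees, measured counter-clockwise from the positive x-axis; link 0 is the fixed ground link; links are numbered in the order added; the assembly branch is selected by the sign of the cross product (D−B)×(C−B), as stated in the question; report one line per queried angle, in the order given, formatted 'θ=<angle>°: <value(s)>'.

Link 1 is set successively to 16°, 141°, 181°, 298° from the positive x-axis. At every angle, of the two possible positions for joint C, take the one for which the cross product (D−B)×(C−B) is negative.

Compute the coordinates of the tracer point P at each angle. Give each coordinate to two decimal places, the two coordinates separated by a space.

A=(0,0), D=(6.00,0)
θ=16°: B = A + 1.00·(cos16°, sin16°) = (0.9613, 0.2756)
θ=16°: |BD| = 5.0463
θ=16°: circle(B,9.00) ∩ circle(D,9.00): a=2.5231, h=8.6391
θ=16°:   candidates: C₊=(3.9525,8.7640) cross=43.595; C₋=(3.0087,-8.4884) cross=-43.595
θ=16°:   branch - wants cross < 0 → take C=(3.0087,-8.4884) (cross=-43.595)
θ=16°: ex = (C−B)/|BC| = (0.2275,-0.9738); ey = (0.9738,0.2275)
θ=16°: P = B + 1.27·ex + 1.79·ey = (2.9932,-0.5538)
θ=141°: B = A + 1.00·(cos141°, sin141°) = (-0.7771, 0.6293)
θ=141°: |BD| = 6.8063
θ=141°: circle(B,9.00) ∩ circle(D,9.00): a=3.4032, h=8.3318
θ=141°:   candidates: C₊=(3.3818,8.6107) cross=56.709; C₋=(1.8411,-7.9814) cross=-56.709
θ=141°:   branch - wants cross < 0 → take C=(1.8411,-7.9814) (cross=-56.709)
θ=141°: ex = (C−B)/|BC| = (0.2909,-0.9567); ey = (0.9567,0.2909)
θ=141°: P = B + 1.27·ex + 1.79·ey = (1.3049,-0.0650)
θ=181°: B = A + 1.00·(cos181°, sin181°) = (-0.9998, -0.0175)
θ=181°: |BD| = 6.9999
θ=181°: circle(B,9.00) ∩ circle(D,9.00): a=3.4999, h=8.2916
θ=181°:   candidates: C₊=(2.4794,8.2828) cross=58.040; C₋=(2.5207,-8.3003) cross=-58.040
θ=181°:   branch - wants cross < 0 → take C=(2.5207,-8.3003) (cross=-58.040)
θ=181°: ex = (C−B)/|BC| = (0.3912,-0.9203); ey = (0.9203,0.3912)
θ=181°: P = B + 1.27·ex + 1.79·ey = (1.1443,-0.4860)
θ=298°: B = A + 1.00·(cos298°, sin298°) = (0.4695, -0.8829)
θ=298°: |BD| = 5.6006
θ=298°: circle(B,9.00) ∩ circle(D,9.00): a=2.8003, h=8.5533
θ=298°:   candidates: C₊=(1.8863,8.0048) cross=47.903; C₋=(4.5832,-8.8878) cross=-47.903
θ=298°:   branch - wants cross < 0 → take C=(4.5832,-8.8878) (cross=-47.903)
θ=298°: ex = (C−B)/|BC| = (0.4571,-0.8894); ey = (0.8894,0.4571)
θ=298°: P = B + 1.27·ex + 1.79·ey = (2.6420,-1.1943)

θ=16°: 2.99 -0.55
θ=141°: 1.30 -0.07
θ=181°: 1.14 -0.49
θ=298°: 2.64 -1.19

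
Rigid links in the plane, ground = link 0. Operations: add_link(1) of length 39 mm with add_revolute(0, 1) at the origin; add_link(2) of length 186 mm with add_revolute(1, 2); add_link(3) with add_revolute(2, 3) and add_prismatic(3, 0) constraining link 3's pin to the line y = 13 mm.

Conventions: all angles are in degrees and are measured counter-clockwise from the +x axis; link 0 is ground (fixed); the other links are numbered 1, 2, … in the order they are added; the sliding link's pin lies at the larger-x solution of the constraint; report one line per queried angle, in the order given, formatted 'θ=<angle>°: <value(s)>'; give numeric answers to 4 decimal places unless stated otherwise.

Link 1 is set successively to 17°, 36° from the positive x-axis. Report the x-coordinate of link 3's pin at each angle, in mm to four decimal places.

geometry: r = 39 mm, L = 186 mm, e = 13 mm
θ=17°: crank pin P = (r cos θ, r sin θ) = (37.295885, 11.402496)
θ=17°: h = r sin θ − e = 11.402496 − 13 = -1.597504
θ=17°: x = r cos θ + √(L² − h²) = 37.295885 + 185.993140 = 223.289025
θ=36°: crank pin P = (r cos θ, r sin θ) = (31.551663, 22.923625)
θ=36°: h = r sin θ − e = 22.923625 − 13 = 9.923625
θ=36°: x = r cos θ + √(L² − h²) = 31.551663 + 185.735085 = 217.286747

θ=17°: 223.2890
θ=36°: 217.2867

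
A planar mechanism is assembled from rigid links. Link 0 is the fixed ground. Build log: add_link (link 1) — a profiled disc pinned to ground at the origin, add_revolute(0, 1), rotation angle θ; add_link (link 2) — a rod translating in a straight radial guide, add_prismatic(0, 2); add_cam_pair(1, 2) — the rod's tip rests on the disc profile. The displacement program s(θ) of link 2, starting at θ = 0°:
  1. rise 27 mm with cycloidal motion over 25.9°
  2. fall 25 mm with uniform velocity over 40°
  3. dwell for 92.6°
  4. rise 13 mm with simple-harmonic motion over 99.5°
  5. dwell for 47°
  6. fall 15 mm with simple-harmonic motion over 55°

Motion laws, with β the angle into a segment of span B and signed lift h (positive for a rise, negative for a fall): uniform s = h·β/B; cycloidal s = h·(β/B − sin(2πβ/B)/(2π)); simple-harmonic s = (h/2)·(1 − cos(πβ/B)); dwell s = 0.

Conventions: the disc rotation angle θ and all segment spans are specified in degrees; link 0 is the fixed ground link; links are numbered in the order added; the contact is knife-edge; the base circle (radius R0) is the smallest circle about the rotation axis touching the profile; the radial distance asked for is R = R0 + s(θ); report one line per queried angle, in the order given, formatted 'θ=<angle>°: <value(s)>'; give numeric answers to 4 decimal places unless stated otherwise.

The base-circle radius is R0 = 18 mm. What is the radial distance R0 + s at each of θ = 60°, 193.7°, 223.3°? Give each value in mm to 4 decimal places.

seg 1 [0°–25.9°] cycloidal, h=27: full span → s += 27 → s = 27.0000
seg 2 [25.9°–65.9°] uniform, h=-25: θ=60° here. β=34.1, B=40. -25·34.1/40 = -21.3125 → s = 5.6875
seg 2 [25.9°–65.9°] uniform, h=-25: full span → s += -25 → s = 2.0000
seg 3 [65.9°–158.5°] dwell: s stays 2.0000
seg 4 [158.5°–258°] simple-harmonic, h=13: θ=193.7° here. β=35.2, B=99.5. 13/2·(1 − cos(π·0.3538)) = 3.6178 → s = 5.6178
seg 4 [158.5°–258°] simple-harmonic, h=13: θ=223.3° here. β=64.8, B=99.5. 13/2·(1 − cos(π·0.6513)) = 9.4738 → s = 11.4738
θ=60°: R = R0 + s = 18 + 5.6875 = 23.6875
θ=193.7°: R = R0 + s = 18 + 5.6178 = 23.6178
θ=223.3°: R = R0 + s = 18 + 11.4738 = 29.4738

θ=60°: 23.6875
θ=193.7°: 23.6178
θ=223.3°: 29.4738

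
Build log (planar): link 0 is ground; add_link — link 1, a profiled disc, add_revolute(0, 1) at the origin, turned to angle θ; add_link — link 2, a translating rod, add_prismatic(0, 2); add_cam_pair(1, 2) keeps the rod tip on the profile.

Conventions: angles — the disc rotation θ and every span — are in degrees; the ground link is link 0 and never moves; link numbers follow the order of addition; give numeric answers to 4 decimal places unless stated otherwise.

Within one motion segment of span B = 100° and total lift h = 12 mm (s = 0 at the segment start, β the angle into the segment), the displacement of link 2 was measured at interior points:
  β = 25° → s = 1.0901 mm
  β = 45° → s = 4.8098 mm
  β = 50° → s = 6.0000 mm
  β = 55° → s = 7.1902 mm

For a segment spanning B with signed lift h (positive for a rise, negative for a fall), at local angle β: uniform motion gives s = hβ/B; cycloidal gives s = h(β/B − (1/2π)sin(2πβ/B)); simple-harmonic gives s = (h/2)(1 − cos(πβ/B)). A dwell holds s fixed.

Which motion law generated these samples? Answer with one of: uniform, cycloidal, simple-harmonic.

candidates at β/B = r: uniform s = h·r (linear in β); cycloidal s = h·(r − sin(2πr)/(2π)); simple-harmonic s = (h/2)(1 − cos(πr))
β=25°: printed 1.0901 | uniform 3.0000, cycloidal 1.0901, simple-harmonic 1.7574
β=45°: printed 4.8098 | uniform 5.4000, cycloidal 4.8098, simple-harmonic 5.0614
β=50°: printed 6.0000 | uniform 6.0000, cycloidal 6.0000, simple-harmonic 6.0000
β=55°: printed 7.1902 | uniform 6.6000, cycloidal 7.1902, simple-harmonic 6.9386
only one law matches every sample → cycloidal

cycloidal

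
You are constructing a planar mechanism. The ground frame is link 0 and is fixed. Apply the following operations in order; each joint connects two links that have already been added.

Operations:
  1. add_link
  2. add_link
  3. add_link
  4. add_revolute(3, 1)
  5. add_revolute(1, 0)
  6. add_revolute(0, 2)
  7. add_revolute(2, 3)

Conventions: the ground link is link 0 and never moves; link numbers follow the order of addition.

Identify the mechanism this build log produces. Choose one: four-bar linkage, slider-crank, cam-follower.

links: 4 (incl. ground); joints: 4 revolute, 0 prismatic, 0 higher (cam) pair, forming one closed loop
4 links in a single 4R loop → four-bar linkage

four-bar linkage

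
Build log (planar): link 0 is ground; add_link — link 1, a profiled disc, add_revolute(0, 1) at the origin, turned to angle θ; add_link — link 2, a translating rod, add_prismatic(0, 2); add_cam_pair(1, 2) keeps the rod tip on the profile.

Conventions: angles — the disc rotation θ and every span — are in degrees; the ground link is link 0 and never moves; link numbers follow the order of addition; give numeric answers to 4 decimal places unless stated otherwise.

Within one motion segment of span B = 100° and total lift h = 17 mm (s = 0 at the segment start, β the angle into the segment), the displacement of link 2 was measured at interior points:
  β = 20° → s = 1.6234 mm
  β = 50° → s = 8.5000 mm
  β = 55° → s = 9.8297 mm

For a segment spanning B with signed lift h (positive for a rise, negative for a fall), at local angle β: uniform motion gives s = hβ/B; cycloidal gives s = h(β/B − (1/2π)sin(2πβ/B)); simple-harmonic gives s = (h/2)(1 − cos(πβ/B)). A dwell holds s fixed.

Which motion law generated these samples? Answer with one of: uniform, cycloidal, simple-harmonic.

candidates at β/B = r: uniform s = h·r (linear in β); cycloidal s = h·(r − sin(2πr)/(2π)); simple-harmonic s = (h/2)(1 − cos(πr))
β=20°: printed 1.6234 | uniform 3.4000, cycloidal 0.8268, simple-harmonic 1.6234
β=50°: printed 8.5000 | uniform 8.5000, cycloidal 8.5000, simple-harmonic 8.5000
β=55°: printed 9.8297 | uniform 9.3500, cycloidal 10.1861, simple-harmonic 9.8297
only one law matches every sample → simple-harmonic

simple-harmonic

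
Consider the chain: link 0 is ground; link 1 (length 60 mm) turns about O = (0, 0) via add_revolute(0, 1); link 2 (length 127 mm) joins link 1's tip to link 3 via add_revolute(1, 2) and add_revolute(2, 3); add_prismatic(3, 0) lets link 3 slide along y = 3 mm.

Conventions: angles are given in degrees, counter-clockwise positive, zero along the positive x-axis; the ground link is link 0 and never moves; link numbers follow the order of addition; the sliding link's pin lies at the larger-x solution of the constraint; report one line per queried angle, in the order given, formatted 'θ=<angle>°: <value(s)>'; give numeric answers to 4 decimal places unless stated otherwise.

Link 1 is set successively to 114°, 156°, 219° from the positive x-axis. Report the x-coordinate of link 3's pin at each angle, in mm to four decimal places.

geometry: r = 60 mm, L = 127 mm, e = 3 mm
θ=114°: crank pin P = (r cos θ, r sin θ) = (-24.404199, 54.812727)
θ=114°: h = r sin θ − e = 54.812727 − 3 = 51.812727
θ=114°: x = r cos θ + √(L² − h²) = -24.404199 + 115.950167 = 91.545969
θ=156°: crank pin P = (r cos θ, r sin θ) = (-54.812727, 24.404199)
θ=156°: h = r sin θ − e = 24.404199 − 3 = 21.404199
θ=156°: x = r cos θ + √(L² − h²) = -54.812727 + 125.183307 = 70.370579
θ=219°: crank pin P = (r cos θ, r sin θ) = (-46.628758, -37.759223)
θ=219°: h = r sin θ − e = -37.759223 − 3 = -40.759223
θ=219°: x = r cos θ + √(L² − h²) = -46.628758 + 120.281693 = 73.652935

θ=114°: 91.5460
θ=156°: 70.3706
θ=219°: 73.6529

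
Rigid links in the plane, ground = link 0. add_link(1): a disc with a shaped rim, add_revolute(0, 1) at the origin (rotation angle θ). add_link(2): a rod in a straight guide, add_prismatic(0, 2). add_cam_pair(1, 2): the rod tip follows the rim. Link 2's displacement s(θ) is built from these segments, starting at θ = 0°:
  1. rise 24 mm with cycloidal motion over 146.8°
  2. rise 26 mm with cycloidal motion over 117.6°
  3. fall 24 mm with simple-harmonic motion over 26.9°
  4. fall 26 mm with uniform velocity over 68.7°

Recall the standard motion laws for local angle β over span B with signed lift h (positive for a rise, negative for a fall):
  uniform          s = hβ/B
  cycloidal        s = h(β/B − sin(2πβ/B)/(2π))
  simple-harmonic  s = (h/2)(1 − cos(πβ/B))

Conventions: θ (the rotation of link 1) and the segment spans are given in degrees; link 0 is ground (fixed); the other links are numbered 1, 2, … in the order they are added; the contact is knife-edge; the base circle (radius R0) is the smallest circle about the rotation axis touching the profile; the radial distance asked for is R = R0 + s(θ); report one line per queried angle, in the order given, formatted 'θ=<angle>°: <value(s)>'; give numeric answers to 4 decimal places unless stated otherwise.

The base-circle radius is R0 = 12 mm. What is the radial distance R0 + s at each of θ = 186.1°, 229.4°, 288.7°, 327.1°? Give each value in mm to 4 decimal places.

segment 1 (0° to 146.8°, cycloidal, h = 24) is passed completely: s = 0.0000 + (24) = 24.0000
θ = 186.1° falls in segment 2 (146.8° to 264.4°, cycloidal, h = 26): β = 186.1 − 146.8 = 39.3°, B = 117.6°; Δs = 26·(0.3342 − sin(2π·0.3342)/(2π)) = 5.1162; s = 24.0000 + 5.1162 = 29.1162
θ = 229.4° falls in segment 2 (146.8° to 264.4°, cycloidal, h = 26): β = 229.4 − 146.8 = 82.6°, B = 117.6°; Δs = 26·(0.7024 − sin(2π·0.7024)/(2π)) = 22.2161; s = 24.0000 + 22.2161 = 46.2161
segment 2 (146.8° to 264.4°, cycloidal, h = 26) is passed completely: s = 24.0000 + (26) = 50.0000
θ = 288.7° falls in segment 3 (264.4° to 291.3°, simple-harmonic, h = -24): β = 288.7 − 264.4 = 24.3°, B = 26.9°; Δs = -24/2·(1 − cos(π·0.9033)) = -23.4510; s = 50.0000 − 23.4510 = 26.5490
segment 3 (264.4° to 291.3°, simple-harmonic, h = -24) is passed completely: s = 50.0000 + (-24) = 26.0000
θ = 327.1° falls in segment 4 (291.3° to 360°, uniform, h = -26): β = 327.1 − 291.3 = 35.8°, B = 68.7°; Δs = -26·35.8/68.7 = -13.5488; s = 26.0000 − 13.5488 = 12.4512
θ=186.1°: R = R0 + s = 12 + 29.1162 = 41.1162
θ=229.4°: R = R0 + s = 12 + 46.2161 = 58.2161
θ=288.7°: R = R0 + s = 12 + 26.5490 = 38.5490
θ=327.1°: R = R0 + s = 12 + 12.4512 = 24.4512

θ=186.1°: 41.1162
θ=229.4°: 58.2161
θ=288.7°: 38.5490
θ=327.1°: 24.4512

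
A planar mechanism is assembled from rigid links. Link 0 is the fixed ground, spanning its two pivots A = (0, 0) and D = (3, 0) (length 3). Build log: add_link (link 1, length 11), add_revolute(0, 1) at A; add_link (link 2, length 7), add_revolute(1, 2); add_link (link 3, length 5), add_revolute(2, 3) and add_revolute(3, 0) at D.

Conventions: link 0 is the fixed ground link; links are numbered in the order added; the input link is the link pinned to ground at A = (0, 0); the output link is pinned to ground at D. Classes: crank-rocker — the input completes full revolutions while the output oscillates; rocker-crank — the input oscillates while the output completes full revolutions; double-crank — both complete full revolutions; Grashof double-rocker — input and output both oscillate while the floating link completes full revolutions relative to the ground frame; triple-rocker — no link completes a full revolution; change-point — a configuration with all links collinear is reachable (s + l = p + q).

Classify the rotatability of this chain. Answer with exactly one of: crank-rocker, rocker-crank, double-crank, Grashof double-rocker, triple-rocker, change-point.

lengths: ground=3, input=11, coupler=7, output=5
sorted: s=3 (shortest), l=11 (longest), p+q=12
s + l = 14 vs p + q = 12
s + l > p + q → non-Grashof → no link fully rotates → triple-rocker

triple-rocker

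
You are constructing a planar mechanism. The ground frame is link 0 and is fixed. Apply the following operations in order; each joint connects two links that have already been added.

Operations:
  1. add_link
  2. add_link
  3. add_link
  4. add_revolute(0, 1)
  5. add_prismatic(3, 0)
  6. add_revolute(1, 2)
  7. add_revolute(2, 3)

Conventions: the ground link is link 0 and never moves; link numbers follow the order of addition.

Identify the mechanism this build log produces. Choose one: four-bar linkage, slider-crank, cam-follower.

links: 4 (incl. ground); joints: 3 revolute, 1 prismatic, 0 higher (cam) pair, forming one closed loop
4 links, 3 revolutes + 1 prismatic in one loop → slider-crank

slider-crank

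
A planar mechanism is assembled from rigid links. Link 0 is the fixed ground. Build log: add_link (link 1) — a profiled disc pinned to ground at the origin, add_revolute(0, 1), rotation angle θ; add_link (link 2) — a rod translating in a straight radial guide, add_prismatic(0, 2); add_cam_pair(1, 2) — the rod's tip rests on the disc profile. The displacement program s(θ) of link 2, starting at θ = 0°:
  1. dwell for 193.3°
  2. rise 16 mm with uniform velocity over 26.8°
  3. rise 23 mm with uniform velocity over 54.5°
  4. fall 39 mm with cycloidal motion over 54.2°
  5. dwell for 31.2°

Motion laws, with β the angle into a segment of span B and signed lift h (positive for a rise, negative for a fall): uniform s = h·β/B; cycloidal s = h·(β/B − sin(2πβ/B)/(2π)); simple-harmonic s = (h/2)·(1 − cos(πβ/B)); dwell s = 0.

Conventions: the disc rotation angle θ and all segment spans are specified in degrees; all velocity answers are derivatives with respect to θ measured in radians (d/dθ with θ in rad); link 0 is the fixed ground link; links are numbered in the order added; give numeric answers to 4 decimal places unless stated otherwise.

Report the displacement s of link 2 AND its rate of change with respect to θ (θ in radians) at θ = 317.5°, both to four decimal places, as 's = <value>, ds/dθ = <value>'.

seg 1 [0°–193.3°] dwell: s stays 0.0000
seg 2 [193.3°–220.1°] uniform, h=16: full span → s += 16 → s = 16.0000
seg 3 [220.1°–274.6°] uniform, h=23: full span → s += 23 → s = 39.0000
seg 4 [274.6°–328.8°] cycloidal, h=-39: θ=317.5° here. β=42.9, B=54.2. -39·(0.7915 − sin(2π·0.7915)/(2π)) = -36.8661 → s = 2.1339
velocity in seg [274.6°–328.8°] (cycloidal), θ in radians: β = 42.9° = 0.7487 rad, B = 54.2° = 0.9460 rad; ds/dθ = (h/B)(1 − cos(2πβ/B)) = ((-39)/0.9460)(1 − cos(2π·0.7915)) = -30.595581 mm/rad

s = 2.1339, ds/dθ = -30.5956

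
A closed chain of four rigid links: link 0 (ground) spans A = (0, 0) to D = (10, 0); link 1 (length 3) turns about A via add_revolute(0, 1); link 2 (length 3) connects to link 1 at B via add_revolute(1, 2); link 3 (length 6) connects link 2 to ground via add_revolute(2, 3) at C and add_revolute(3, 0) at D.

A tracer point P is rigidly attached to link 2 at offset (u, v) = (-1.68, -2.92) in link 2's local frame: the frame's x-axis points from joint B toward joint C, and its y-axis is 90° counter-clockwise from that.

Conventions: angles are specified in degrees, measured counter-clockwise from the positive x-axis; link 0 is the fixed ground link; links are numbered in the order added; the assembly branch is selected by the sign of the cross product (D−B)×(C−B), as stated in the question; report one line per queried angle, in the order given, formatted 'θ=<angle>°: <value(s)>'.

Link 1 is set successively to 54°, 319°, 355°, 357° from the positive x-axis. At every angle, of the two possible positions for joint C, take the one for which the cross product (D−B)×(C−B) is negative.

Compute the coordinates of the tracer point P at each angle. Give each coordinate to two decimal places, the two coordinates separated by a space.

A=(0,0), D=(10.00,0)
θ=54°: B = A + 3.00·(cos54°, sin54°) = (1.7634, 2.4271)
θ=54°: |BD| = 8.5868
θ=54°: circle(B,3.00) ∩ circle(D,6.00): a=2.7212, h=1.2629
θ=54°:   candidates: C₊=(4.7306,2.8693) cross=10.845; C₋=(4.0166,0.4465) cross=-10.845
θ=54°:   branch - wants cross < 0 → take C=(4.0166,0.4465) (cross=-10.845)
θ=54°: ex = (C−B)/|BC| = (0.7511,-0.6602); ey = (0.6602,0.7511)
θ=54°: P = B + -1.68·ex + -2.92·ey = (-1.4263,1.3430)
θ=319°: B = A + 3.00·(cos319°, sin319°) = (2.2641, -1.9682)
θ=319°: |BD| = 7.9823
θ=319°: circle(B,3.00) ∩ circle(D,6.00): a=2.2999, h=1.9262
θ=319°:   candidates: C₊=(4.0181,0.4657) cross=15.376; C₋=(4.9680,-3.2679) cross=-15.376
θ=319°:   branch - wants cross < 0 → take C=(4.9680,-3.2679) (cross=-15.376)
θ=319°: ex = (C−B)/|BC| = (0.9013,-0.4332); ey = (0.4332,0.9013)
θ=319°: P = B + -1.68·ex + -2.92·ey = (-0.5150,-3.8721)
θ=355°: B = A + 3.00·(cos355°, sin355°) = (2.9886, -0.2615)
θ=355°: |BD| = 7.0163
θ=355°: circle(B,3.00) ∩ circle(D,6.00): a=1.5841, h=2.5477
θ=355°:   candidates: C₊=(4.4766,2.3435) cross=17.875; C₋=(4.6665,-2.7484) cross=-17.875
θ=355°:   branch - wants cross < 0 → take C=(4.6665,-2.7484) (cross=-17.875)
θ=355°: ex = (C−B)/|BC| = (0.5593,-0.8290); ey = (0.8290,0.5593)
θ=355°: P = B + -1.68·ex + -2.92·ey = (-0.3716,-0.5020)
θ=357°: B = A + 3.00·(cos357°, sin357°) = (2.9959, -0.1570)
θ=357°: |BD| = 7.0059
θ=357°: circle(B,3.00) ∩ circle(D,6.00): a=1.5760, h=2.5527
θ=357°:   candidates: C₊=(4.5143,2.4304) cross=17.884; C₋=(4.6287,-2.6737) cross=-17.884
θ=357°:   branch - wants cross < 0 → take C=(4.6287,-2.6737) (cross=-17.884)
θ=357°: ex = (C−B)/|BC| = (0.5443,-0.8389); ey = (0.8389,0.5443)
θ=357°: P = B + -1.68·ex + -2.92·ey = (-0.3681,-0.3369)

θ=54°: -1.43 1.34
θ=319°: -0.52 -3.87
θ=355°: -0.37 -0.50
θ=357°: -0.37 -0.34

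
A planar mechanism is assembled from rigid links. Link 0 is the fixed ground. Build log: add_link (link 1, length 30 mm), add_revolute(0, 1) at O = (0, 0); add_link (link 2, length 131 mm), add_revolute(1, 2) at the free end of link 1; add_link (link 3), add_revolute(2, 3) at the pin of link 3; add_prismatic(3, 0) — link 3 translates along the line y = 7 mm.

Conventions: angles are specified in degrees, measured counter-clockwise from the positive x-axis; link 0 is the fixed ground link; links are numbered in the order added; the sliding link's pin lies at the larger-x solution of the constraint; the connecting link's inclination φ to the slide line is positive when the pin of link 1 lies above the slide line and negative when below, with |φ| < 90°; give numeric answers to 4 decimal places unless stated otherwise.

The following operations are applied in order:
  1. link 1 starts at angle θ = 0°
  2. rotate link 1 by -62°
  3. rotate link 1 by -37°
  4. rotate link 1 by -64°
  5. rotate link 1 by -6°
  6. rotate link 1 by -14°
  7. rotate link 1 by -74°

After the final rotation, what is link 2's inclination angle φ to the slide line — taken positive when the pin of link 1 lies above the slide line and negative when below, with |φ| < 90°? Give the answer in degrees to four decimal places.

geometry: r = 30 mm, L = 131 mm, e = 7 mm; θ starts at 0°
rotate link 1 by -62°: θ ← 0° -62° = -62°
rotate link 1 by -37°: θ ← -62° -37° = -99°
rotate link 1 by -64°: θ ← -99° -64° = -163°
rotate link 1 by -6°: θ ← -163° -6° = -169°
rotate link 1 by -14°: θ ← -169° -14° = -183°
rotate link 1 by -74°: θ ← -183° -74° = -257°
h = r sin θ − e = 29.231102 − 7 = 22.231102
sin φ = h / L = 22.231102 / 131 = 0.16970307
φ = arcsin(0.16970307) = 9.770555°

9.7706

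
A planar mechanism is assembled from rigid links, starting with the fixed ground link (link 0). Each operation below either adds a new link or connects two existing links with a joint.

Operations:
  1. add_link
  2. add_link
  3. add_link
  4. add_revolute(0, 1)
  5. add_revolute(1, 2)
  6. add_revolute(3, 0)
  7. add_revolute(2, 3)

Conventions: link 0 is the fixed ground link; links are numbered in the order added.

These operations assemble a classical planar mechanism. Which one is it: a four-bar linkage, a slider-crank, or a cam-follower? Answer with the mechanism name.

links: 4 (incl. ground); joints: 4 revolute, 0 prismatic, 0 higher (cam) pair, forming one closed loop
4 links in a single 4R loop → four-bar linkage

four-bar linkage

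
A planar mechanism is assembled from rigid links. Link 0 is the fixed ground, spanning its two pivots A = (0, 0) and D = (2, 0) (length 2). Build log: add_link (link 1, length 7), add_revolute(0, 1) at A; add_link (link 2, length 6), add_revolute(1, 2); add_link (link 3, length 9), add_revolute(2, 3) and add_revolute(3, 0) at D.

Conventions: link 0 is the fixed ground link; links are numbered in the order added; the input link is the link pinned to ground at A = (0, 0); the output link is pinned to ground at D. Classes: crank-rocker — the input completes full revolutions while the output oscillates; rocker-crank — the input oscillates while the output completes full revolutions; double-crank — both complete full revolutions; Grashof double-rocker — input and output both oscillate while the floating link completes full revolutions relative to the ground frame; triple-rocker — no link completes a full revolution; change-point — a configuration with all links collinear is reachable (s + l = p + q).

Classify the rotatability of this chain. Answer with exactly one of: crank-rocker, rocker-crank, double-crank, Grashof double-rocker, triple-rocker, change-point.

lengths: ground=2, input=7, coupler=6, output=9
sorted: s=2 (shortest), l=9 (longest), p+q=13
s + l = 11 vs p + q = 13
s + l < p + q (Grashof) with shortest = ground link → double-crank

double-crank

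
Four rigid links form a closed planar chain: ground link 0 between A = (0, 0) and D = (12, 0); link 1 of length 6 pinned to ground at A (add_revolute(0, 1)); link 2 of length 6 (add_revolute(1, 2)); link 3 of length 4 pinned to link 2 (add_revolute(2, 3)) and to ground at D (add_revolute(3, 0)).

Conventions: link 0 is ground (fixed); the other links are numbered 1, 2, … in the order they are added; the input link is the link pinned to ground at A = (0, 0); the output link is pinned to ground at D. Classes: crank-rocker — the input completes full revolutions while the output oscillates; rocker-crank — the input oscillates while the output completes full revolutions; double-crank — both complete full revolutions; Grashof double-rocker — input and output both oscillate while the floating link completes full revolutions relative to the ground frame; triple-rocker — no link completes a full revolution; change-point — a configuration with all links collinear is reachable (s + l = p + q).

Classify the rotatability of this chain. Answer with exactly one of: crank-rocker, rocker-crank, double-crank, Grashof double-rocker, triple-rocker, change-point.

lengths: ground=12, input=6, coupler=6, output=4
sorted: s=4 (shortest), l=12 (longest), p+q=12
s + l = 16 vs p + q = 12
s + l > p + q → non-Grashof → no link fully rotates → triple-rocker

triple-rocker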